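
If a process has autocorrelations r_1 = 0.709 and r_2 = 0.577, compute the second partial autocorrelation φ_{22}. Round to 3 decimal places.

0.149

φ_{22} = (r_2 − r_1²) / (1 − r_1²)
r_1² = (0.709)² = 0.502681
Numerator = 0.577 − 0.5027 = 0.0743; denominator = 1 − 0.5027 = 0.4973
φ_{22} = 0.0743 / 0.4973 = 0.149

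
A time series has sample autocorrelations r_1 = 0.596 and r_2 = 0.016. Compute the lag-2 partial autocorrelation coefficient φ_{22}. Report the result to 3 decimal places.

φ_{22} = (r_2 − r_1²) / (1 − r_1²)
r_1² = (0.596)² = 0.355216
Numerator = 0.016 − 0.3552 = -0.3392; denominator = 1 − 0.3552 = 0.6448
φ_{22} = -0.3392 / 0.6448 = -0.526

-0.526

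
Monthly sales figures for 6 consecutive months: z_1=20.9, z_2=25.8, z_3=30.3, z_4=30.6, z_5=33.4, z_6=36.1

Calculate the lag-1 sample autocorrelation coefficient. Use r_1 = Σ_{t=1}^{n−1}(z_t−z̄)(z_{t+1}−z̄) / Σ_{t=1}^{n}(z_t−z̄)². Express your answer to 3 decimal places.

0.403

Mean z̄ = (20.9 + 25.8 + 30.3 + 30.6 + 33.4 + 36.1)/6 = 29.5167
Deviations from mean: -8.6167, -3.7167, 0.7833, 1.0833, 3.8833, 6.5833
Σ(z_t−z̄)(z_{t+1}−z̄) = (32.0253) + (-2.9114) + (0.8486) + (4.2069) + (25.5653) = 59.7347
Denominator Σ(z_t−z̄)² = 148.2683
r_1 = 59.7347 / 148.2683 = 0.403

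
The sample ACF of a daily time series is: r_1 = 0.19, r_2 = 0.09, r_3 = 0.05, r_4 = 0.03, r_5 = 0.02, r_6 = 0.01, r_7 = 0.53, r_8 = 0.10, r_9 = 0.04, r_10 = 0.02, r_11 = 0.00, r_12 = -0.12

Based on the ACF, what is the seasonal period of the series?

The largest autocorrelation is r_7 = 0.53; the remaining lags stay at or below 0.19.
The dominant spike at lag 7 indicates a seasonal period of 7.

7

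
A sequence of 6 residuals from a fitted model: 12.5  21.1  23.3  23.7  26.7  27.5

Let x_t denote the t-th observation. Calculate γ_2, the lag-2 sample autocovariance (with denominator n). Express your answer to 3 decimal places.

Mean x̄ = (12.5 + 21.1 + 23.3 + 23.7 + 26.7 + 27.5)/6 = 22.4667
Deviations: -9.9667, -1.3667, 0.8333, 1.2333, 4.2333, 5.0333
Σ_{t=1}^{4}(x_t−x̄)(x_{t+2}−x̄) = -0.2556
γ_2 = -0.2556 / 6 = -0.043

-0.043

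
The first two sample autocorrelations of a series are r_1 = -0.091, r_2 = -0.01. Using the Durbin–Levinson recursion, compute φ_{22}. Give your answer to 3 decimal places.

φ_{22} = (r_2 − r_1²) / (1 − r_1²)
r_1² = (-0.091)² = 0.008281
Numerator = -0.01 − 0.0083 = -0.0183; denominator = 1 − 0.0083 = 0.9917
φ_{22} = -0.0183 / 0.9917 = -0.018

-0.018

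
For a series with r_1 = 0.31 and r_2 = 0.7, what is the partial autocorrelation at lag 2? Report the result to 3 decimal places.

0.668

φ_{22} = (r_2 − r_1²) / (1 − r_1²)
r_1² = (0.31)² = 0.0961
Numerator = 0.7 − 0.0961 = 0.6039; denominator = 1 − 0.0961 = 0.9039
φ_{22} = 0.6039 / 0.9039 = 0.668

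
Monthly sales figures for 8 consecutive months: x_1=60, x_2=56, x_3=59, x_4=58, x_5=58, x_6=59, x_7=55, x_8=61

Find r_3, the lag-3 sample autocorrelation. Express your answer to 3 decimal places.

Mean x̄ = (60 + 56 + 59 + 58 + 58 + 59 + 55 + 61)/8 = 58.2500
Deviations from mean: 1.7500, -2.2500, 0.7500, -0.2500, -0.2500, 0.7500, -3.2500, 2.7500
Σ(x_t−x̄)(x_{t+3}−x̄) = (-0.4375) + (0.5625) + (0.5625) + (0.8125) + (-0.6875) = 0.8125
Denominator Σ(x_t−x̄)² = 27.5000
r_3 = 0.8125 / 27.5000 = 0.030

0.030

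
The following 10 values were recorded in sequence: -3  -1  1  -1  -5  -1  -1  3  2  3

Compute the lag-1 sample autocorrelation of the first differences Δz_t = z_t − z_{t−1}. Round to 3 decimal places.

First differences Δz: 2, 2, -2, -4, 4, 0, 4, -1, 1
Mean of differences = 0.6667
Numerator Σ(Δz_t−Δz̄)(Δz_{t+1}−Δz̄) = -15.4444
Denominator Σ(Δz_t−Δz̄)² = 58.0000
r_1(Δz) = -15.4444 / 58.0000 = -0.266

-0.266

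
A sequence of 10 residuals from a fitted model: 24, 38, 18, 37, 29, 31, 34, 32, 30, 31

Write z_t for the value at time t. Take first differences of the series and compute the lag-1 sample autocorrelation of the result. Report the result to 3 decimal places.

First differences Δz: 14, -20, 19, -8, 2, 3, -2, -2, 1
Mean of differences = 0.7778
Numerator Σ(Δz_t−Δz̄)(Δz_{t+1}−Δz̄) = -820.3827
Denominator Σ(Δz_t−Δz̄)² = 1037.5556
r_1(Δz) = -820.3827 / 1037.5556 = -0.791

-0.791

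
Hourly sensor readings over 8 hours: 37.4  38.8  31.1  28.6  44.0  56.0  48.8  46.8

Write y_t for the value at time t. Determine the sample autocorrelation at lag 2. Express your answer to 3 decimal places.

Mean ȳ = (37.4 + 38.8 + 31.1 + 28.6 + 44.0 + 56.0 + 48.8 + 46.8)/8 = 41.4375
Deviations from mean: -4.0375, -2.6375, -10.3375, -12.8375, 2.5625, 14.5625, 7.3625, 5.3625
Σ(y_t−ȳ)(y_{t+2}−ȳ) = (41.7377) + (33.8589) + (-26.4898) + (-186.9461) + (18.8664) + (78.0914) = -40.8816
Denominator Σ(y_t−ȳ)² = 596.5188
r_2 = -40.8816 / 596.5188 = -0.069

-0.069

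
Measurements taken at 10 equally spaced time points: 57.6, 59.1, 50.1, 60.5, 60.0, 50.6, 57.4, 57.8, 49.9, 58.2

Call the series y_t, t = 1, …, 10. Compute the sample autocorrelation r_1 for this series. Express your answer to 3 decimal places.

-0.455

Mean ȳ = (57.6 + 59.1 + 50.1 + 60.5 + 60.0 + 50.6 + 57.4 + 57.8 + 49.9 + 58.2)/10 = 56.1200
Numerator Σ_{t=1}^{9}(y_t−ȳ)(y_{t+1}−ȳ) = -72.6224
Denominator Σ(y_t−ȳ)² = 159.4960
r_1 = -72.6224 / 159.4960 = -0.455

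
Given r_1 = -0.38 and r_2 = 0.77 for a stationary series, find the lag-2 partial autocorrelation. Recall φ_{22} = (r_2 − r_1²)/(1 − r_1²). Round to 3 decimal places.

0.731

φ_{22} = (r_2 − r_1²) / (1 − r_1²)
r_1² = (-0.38)² = 0.1444
Numerator = 0.77 − 0.1444 = 0.6256; denominator = 1 − 0.1444 = 0.8556
φ_{22} = 0.6256 / 0.8556 = 0.731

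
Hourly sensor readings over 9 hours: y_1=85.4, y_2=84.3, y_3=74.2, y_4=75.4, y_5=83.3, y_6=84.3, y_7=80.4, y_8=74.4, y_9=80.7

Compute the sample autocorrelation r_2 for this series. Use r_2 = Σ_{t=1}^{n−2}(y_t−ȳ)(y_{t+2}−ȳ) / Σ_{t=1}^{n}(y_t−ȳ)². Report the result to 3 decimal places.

Mean ȳ = (85.4 + 84.3 + 74.2 + 75.4 + 83.3 + 84.3 + 80.4 + 74.4 + 80.7)/9 = 80.2667
Numerator Σ_{t=1}^{7}(y_t−ȳ)(y_{t+2}−ȳ) = -112.0022
Denominator Σ(y_t−ȳ)² = 163.2000
r_2 = -112.0022 / 163.2000 = -0.686

-0.686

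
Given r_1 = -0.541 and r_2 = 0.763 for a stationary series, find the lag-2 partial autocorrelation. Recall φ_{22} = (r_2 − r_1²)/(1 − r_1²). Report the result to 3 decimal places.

0.665

φ_{22} = (r_2 − r_1²) / (1 − r_1²)
r_1² = (-0.541)² = 0.292681
Numerator = 0.763 − 0.2927 = 0.4703; denominator = 1 − 0.2927 = 0.7073
φ_{22} = 0.4703 / 0.7073 = 0.665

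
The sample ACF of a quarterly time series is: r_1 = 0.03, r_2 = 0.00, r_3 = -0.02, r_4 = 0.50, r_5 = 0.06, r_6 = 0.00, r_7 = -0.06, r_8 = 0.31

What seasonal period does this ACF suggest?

4

The largest autocorrelation is r_4 = 0.50, with a weaker echo at lag 8 (0.31); the remaining lags stay at or below 0.06.
The dominant spike at lag 4 indicates a seasonal period of 4.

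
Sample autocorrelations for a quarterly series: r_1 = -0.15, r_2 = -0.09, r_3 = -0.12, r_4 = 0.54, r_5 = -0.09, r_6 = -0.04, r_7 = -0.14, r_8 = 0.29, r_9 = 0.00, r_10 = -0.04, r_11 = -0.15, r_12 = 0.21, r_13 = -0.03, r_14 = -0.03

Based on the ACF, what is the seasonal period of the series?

4

The largest autocorrelation is r_4 = 0.54, with weaker echoes at lags 8 (0.29) and 12 (0.21); the remaining lags stay at or below 0.00.
The dominant spike at lag 4 indicates a seasonal period of 4.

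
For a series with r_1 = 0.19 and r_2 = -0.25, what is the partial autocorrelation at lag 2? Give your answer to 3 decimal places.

φ_{22} = (r_2 − r_1²) / (1 − r_1²)
r_1² = (0.19)² = 0.0361
Numerator = -0.25 − 0.0361 = -0.2861; denominator = 1 − 0.0361 = 0.9639
φ_{22} = -0.2861 / 0.9639 = -0.297

-0.297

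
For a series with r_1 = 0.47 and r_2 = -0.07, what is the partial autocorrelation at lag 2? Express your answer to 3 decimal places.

-0.373

φ_{22} = (r_2 − r_1²) / (1 − r_1²)
r_1² = (0.47)² = 0.2209
Numerator = -0.07 − 0.2209 = -0.2909; denominator = 1 − 0.2209 = 0.7791
φ_{22} = -0.2909 / 0.7791 = -0.373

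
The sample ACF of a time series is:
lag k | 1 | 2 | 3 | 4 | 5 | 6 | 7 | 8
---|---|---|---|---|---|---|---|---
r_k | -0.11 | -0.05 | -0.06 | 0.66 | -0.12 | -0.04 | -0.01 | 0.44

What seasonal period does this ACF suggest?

The largest autocorrelation is r_4 = 0.66, with a weaker echo at lag 8 (0.44); the remaining lags stay at or below -0.01.
The dominant spike at lag 4 indicates a seasonal period of 4.

4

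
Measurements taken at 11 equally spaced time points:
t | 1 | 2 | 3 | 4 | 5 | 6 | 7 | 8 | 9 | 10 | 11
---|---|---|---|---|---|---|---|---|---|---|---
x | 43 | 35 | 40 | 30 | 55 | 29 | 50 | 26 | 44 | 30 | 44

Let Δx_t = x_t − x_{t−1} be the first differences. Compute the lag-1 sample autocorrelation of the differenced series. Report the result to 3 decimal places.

First differences Δx: -8, 5, -10, 25, -26, 21, -24, 18, -14, 14
Mean of differences = 0.1000
Numerator Σ(Δx_t−Δx̄)(Δx_{t+1}−Δx̄) = -2919.5100
Denominator Σ(Δx_t−Δx̄)² = 3222.9000
r_1(Δx) = -2919.5100 / 3222.9000 = -0.906

-0.906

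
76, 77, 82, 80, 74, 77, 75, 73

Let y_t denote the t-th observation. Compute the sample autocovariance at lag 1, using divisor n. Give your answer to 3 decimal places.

Mean ȳ = (76 + 77 + 82 + 80 + 74 + 77 + 75 + 73)/8 = 76.7500
Σ_{t=1}^{7}(y_t−ȳ)(y_{t+1}−ȳ) = 14.6875
γ_1 = 14.6875 / 8 = 1.836

1.836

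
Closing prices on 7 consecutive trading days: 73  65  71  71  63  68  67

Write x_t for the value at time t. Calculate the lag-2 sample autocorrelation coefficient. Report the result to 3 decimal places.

Mean x̄ = (73 + 65 + 71 + 71 + 63 + 68 + 67)/7 = 68.2857
Numerator Σ_{t=1}^{5}(x_t−x̄)(x_{t+2}−x̄) = -4.4490
Denominator Σ(x_t−x̄)² = 77.4286
r_2 = -4.4490 / 77.4286 = -0.057

-0.057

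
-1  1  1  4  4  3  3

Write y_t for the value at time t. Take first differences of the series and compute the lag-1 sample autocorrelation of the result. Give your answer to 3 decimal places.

-0.157

First differences Δy: 2, 0, 3, 0, -1, 0
Mean of differences = 0.6667
Numerator Σ(Δy_t−Δȳ)(Δy_{t+1}−Δȳ) = -1.7778
Denominator Σ(Δy_t−Δȳ)² = 11.3333
r_1(Δy) = -1.7778 / 11.3333 = -0.157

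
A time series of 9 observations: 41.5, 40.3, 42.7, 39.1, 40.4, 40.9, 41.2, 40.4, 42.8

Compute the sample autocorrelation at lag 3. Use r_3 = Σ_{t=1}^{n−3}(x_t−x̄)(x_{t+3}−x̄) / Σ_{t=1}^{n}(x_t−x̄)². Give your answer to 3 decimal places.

Mean x̄ = (41.5 + 40.3 + 42.7 + 39.1 + 40.4 + 40.9 + 41.2 + 40.4 + 42.8)/9 = 41.0333
Numerator Σ_{t=1}^{6}(x_t−x̄)(x_{t+3}−x̄) = -0.8167
Denominator Σ(x_t−x̄)² = 11.2400
r_3 = -0.8167 / 11.2400 = -0.073

-0.073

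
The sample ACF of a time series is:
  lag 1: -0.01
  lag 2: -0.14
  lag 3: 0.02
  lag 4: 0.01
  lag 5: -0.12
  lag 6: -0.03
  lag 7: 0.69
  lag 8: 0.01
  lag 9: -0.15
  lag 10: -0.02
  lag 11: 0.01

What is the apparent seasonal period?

7

The largest autocorrelation is r_7 = 0.69; the remaining lags stay at or below 0.02.
The dominant spike at lag 7 indicates a seasonal period of 7.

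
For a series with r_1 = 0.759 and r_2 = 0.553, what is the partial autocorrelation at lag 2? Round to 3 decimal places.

φ_{22} = (r_2 − r_1²) / (1 − r_1²)
r_1² = (0.759)² = 0.576081
Numerator = 0.553 − 0.5761 = -0.0231; denominator = 1 − 0.5761 = 0.4239
φ_{22} = -0.0231 / 0.4239 = -0.054

-0.054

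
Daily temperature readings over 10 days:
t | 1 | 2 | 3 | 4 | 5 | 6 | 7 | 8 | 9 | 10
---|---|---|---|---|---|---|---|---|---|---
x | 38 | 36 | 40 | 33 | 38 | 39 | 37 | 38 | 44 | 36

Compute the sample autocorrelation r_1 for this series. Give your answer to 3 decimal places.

-0.359

Mean x̄ = (38 + 36 + 40 + 33 + 38 + 39 + 37 + 38 + 44 + 36)/10 = 37.9000
Numerator Σ_{t=1}^{9}(x_t−x̄)(x_{t+1}−x̄) = -26.9100
Denominator Σ(x_t−x̄)² = 74.9000
r_1 = -26.9100 / 74.9000 = -0.359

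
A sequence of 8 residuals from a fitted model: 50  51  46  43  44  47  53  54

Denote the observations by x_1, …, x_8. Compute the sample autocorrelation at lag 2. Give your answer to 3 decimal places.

Mean x̄ = (50 + 51 + 46 + 43 + 44 + 47 + 53 + 54)/8 = 48.5000
Numerator Σ_{t=1}^{6}(x_t−x̄)(x_{t+2}−x̄) = -26.5000
Denominator Σ(x_t−x̄)² = 118.0000
r_2 = -26.5000 / 118.0000 = -0.225

-0.225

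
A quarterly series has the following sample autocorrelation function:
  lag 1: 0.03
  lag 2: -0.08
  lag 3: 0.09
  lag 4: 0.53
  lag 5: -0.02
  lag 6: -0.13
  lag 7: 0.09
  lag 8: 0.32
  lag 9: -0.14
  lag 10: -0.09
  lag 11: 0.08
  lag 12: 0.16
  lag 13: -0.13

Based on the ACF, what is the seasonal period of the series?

4

The largest autocorrelation is r_4 = 0.53, with weaker echoes at lags 8 (0.32) and 12 (0.16); the remaining lags stay at or below 0.09.
The dominant spike at lag 4 indicates a seasonal period of 4.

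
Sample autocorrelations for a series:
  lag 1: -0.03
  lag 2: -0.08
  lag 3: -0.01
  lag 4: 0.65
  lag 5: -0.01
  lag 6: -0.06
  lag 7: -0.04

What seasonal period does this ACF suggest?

4

The largest autocorrelation is r_4 = 0.65; the remaining lags stay at or below -0.01.
The dominant spike at lag 4 indicates a seasonal period of 4.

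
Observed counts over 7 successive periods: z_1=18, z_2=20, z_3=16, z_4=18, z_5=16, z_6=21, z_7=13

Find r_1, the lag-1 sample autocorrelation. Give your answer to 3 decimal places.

-0.566

Mean z̄ = (18 + 20 + 16 + 18 + 16 + 21 + 13)/7 = 17.4286
Numerator Σ_{t=1}^{6}(z_t−z̄)(z_{t+1}−z̄) = -24.7551
Denominator Σ(z_t−z̄)² = 43.7143
r_1 = -24.7551 / 43.7143 = -0.566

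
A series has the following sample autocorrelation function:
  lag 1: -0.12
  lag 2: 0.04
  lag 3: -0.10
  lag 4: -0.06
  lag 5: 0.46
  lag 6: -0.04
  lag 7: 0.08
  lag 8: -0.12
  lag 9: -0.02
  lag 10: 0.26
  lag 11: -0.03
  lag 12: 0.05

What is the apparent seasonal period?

5

The largest autocorrelation is r_5 = 0.46, with a weaker echo at lag 10 (0.26); the remaining lags stay at or below 0.08.
The dominant spike at lag 5 indicates a seasonal period of 5.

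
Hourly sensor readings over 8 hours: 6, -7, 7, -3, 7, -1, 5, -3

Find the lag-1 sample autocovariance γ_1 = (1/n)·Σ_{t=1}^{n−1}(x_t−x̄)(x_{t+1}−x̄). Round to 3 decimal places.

-21.611

Mean x̄ = (6 − 7 + 7 − 3 + 7 − 1 + 5 − 3)/8 = 1.3750
Σ_{t=1}^{7}(x_t−x̄)(x_{t+1}−x̄) = -172.8906
γ_1 = -172.8906 / 8 = -21.611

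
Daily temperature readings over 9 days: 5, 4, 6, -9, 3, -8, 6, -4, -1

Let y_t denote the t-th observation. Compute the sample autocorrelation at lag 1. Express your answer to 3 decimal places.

-0.454

Mean ȳ = (5 + 4 + 6 − 9 + 3 − 8 + 6 − 4 − 1)/9 = 0.2222
Numerator Σ_{t=1}^{8}(y_t−ȳ)(y_{t+1}−ȳ) = -128.6049
Denominator Σ(y_t−ȳ)² = 283.5556
r_1 = -128.6049 / 283.5556 = -0.454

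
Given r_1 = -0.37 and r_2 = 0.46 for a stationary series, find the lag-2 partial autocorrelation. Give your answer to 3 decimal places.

0.374

φ_{22} = (r_2 − r_1²) / (1 − r_1²)
r_1² = (-0.37)² = 0.1369
Numerator = 0.46 − 0.1369 = 0.3231; denominator = 1 − 0.1369 = 0.8631
φ_{22} = 0.3231 / 0.8631 = 0.374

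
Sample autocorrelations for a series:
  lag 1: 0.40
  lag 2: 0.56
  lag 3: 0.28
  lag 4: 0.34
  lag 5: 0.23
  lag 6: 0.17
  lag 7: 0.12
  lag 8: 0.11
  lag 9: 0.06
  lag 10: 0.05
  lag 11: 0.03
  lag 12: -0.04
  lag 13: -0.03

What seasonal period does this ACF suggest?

The largest autocorrelation is r_2 = 0.56; the remaining lags stay at or below 0.40.
The dominant spike at lag 2 indicates a seasonal period of 2.

2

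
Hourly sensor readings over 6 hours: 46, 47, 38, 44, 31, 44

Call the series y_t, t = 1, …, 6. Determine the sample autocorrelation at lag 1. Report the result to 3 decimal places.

-0.296

Mean ȳ = (46 + 47 + 38 + 44 + 31 + 44)/6 = 41.6667
Deviations from mean: 4.3333, 5.3333, -3.6667, 2.3333, -10.6667, 2.3333
Σ(y_t−ȳ)(y_{t+1}−ȳ) = (23.1111) + (-19.5556) + (-8.5556) + (-24.8889) + (-24.8889) = -54.7778
Denominator Σ(y_t−ȳ)² = 185.3333
r_1 = -54.7778 / 185.3333 = -0.296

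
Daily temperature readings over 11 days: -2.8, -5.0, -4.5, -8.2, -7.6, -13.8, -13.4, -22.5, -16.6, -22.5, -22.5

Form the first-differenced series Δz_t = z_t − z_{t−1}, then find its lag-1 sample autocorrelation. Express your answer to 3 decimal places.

First differences Δz: -2.2, 0.5, -3.7, 0.6, -6.2, 0.4, -9.1, 5.9, -5.9, 0.0
Mean of differences = -1.9700
Numerator Σ(Δz_t−Δz̄)(Δz_{t+1}−Δz̄) = -141.8659
Denominator Σ(Δz_t−Δz̄)² = 171.3610
r_1(Δz) = -141.8659 / 171.3610 = -0.828

-0.828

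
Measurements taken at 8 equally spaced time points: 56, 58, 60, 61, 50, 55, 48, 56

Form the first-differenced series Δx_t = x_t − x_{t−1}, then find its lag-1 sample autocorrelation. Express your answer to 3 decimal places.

-0.563

First differences Δx: 2, 2, 1, -11, 5, -7, 8
Mean of differences = 0.0000
Numerator Σ(Δx_t−Δx̄)(Δx_{t+1}−Δx̄) = -151.0000
Denominator Σ(Δx_t−Δx̄)² = 268.0000
r_1(Δx) = -151.0000 / 268.0000 = -0.563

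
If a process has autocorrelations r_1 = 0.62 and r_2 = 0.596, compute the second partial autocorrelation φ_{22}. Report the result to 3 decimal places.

0.344

φ_{22} = (r_2 − r_1²) / (1 − r_1²)
r_1² = (0.62)² = 0.3844
Numerator = 0.596 − 0.3844 = 0.2116; denominator = 1 − 0.3844 = 0.6156
φ_{22} = 0.2116 / 0.6156 = 0.344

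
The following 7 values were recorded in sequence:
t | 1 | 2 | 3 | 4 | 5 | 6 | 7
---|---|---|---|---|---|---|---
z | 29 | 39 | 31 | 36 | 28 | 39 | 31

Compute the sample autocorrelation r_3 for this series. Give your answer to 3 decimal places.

Mean z̄ = (29 + 39 + 31 + 36 + 28 + 39 + 31)/7 = 33.2857
Σ(z_t−z̄)(z_{t+3}−z̄) = (-11.6327) + (-30.2041) + (-13.0612) + (-6.2041) = -61.1020
Denominator Σ(z_t−z̄)² = 129.4286
r_3 = -61.1020 / 129.4286 = -0.472

-0.472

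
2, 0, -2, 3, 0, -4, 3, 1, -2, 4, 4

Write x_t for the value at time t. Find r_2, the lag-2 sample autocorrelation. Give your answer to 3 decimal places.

Mean x̄ = (2 + 0 − 2 + 3 + 0 − 4 + 3 + 1 − 2 + 4 + 4)/11 = 0.8182
Numerator Σ_{t=1}^{9}(x_t−x̄)(x_{t+2}−x̄) = -30.5207
Denominator Σ(x_t−x̄)² = 71.6364
r_2 = -30.5207 / 71.6364 = -0.426

-0.426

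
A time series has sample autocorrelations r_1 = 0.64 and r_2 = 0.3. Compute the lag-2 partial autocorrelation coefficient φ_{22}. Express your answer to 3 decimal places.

φ_{22} = (r_2 − r_1²) / (1 − r_1²)
r_1² = (0.64)² = 0.4096
Numerator = 0.3 − 0.4096 = -0.1096; denominator = 1 − 0.4096 = 0.5904
φ_{22} = -0.1096 / 0.5904 = -0.186

-0.186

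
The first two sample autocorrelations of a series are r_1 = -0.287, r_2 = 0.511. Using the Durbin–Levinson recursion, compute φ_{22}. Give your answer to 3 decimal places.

0.467

φ_{22} = (r_2 − r_1²) / (1 − r_1²)
r_1² = (-0.287)² = 0.082369
Numerator = 0.511 − 0.0824 = 0.4286; denominator = 1 − 0.0824 = 0.9176
φ_{22} = 0.4286 / 0.9176 = 0.467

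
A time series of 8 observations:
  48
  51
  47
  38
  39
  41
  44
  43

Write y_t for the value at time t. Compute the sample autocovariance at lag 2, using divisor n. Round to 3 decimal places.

-3.176

Mean ȳ = (48 + 51 + 47 + 38 + 39 + 41 + 44 + 43)/8 = 43.8750
Σ_{t=1}^{6}(y_t−ȳ)(y_{t+2}−ȳ) = -25.4063
γ_2 = -25.4063 / 8 = -3.176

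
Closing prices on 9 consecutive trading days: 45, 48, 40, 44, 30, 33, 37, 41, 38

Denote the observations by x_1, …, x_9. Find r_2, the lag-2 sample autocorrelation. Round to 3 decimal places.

Mean x̄ = (45 + 48 + 40 + 44 + 30 + 33 + 37 + 41 + 38)/9 = 39.5556
Σ(x_t−x̄)(x_{t+2}−x̄) = (2.4198) + (37.5309) + (-4.2469) + (-29.1358) + (24.4198) + (-9.4691) + (3.9753) = 25.4938
Denominator Σ(x_t−x̄)² = 266.2222
r_2 = 25.4938 / 266.2222 = 0.096

0.096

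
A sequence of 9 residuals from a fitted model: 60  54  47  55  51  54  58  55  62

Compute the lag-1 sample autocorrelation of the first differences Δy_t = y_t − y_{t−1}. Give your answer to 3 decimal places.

First differences Δy: -6, -7, 8, -4, 3, 4, -3, 7
Mean of differences = 0.2500
Numerator Σ(Δy_t−Δȳ)(Δy_{t+1}−Δȳ) = -79.3125
Denominator Σ(Δy_t−Δȳ)² = 247.5000
r_1(Δy) = -79.3125 / 247.5000 = -0.320

-0.320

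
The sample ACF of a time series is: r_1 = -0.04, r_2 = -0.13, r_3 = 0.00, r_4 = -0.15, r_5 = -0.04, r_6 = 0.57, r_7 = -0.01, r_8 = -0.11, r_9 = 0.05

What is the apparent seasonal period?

6

The largest autocorrelation is r_6 = 0.57; the remaining lags stay at or below 0.05.
The dominant spike at lag 6 indicates a seasonal period of 6.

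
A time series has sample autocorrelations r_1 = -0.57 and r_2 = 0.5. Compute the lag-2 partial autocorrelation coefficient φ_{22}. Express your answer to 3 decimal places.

0.259

φ_{22} = (r_2 − r_1²) / (1 − r_1²)
r_1² = (-0.57)² = 0.3249
Numerator = 0.5 − 0.3249 = 0.1751; denominator = 1 − 0.3249 = 0.6751
φ_{22} = 0.1751 / 0.6751 = 0.259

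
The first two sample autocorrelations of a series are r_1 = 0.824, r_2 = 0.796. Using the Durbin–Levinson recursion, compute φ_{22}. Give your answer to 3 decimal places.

φ_{22} = (r_2 − r_1²) / (1 − r_1²)
r_1² = (0.824)² = 0.678976
Numerator = 0.796 − 0.6790 = 0.1170; denominator = 1 − 0.6790 = 0.3210
φ_{22} = 0.1170 / 0.3210 = 0.365

0.365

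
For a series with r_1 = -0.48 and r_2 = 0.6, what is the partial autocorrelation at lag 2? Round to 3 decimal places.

φ_{22} = (r_2 − r_1²) / (1 − r_1²)
r_1² = (-0.48)² = 0.2304
Numerator = 0.6 − 0.2304 = 0.3696; denominator = 1 − 0.2304 = 0.7696
φ_{22} = 0.3696 / 0.7696 = 0.480

0.480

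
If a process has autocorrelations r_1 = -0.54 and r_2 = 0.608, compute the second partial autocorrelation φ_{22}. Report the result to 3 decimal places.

0.447

φ_{22} = (r_2 − r_1²) / (1 − r_1²)
r_1² = (-0.54)² = 0.2916
Numerator = 0.608 − 0.2916 = 0.3164; denominator = 1 − 0.2916 = 0.7084
φ_{22} = 0.3164 / 0.7084 = 0.447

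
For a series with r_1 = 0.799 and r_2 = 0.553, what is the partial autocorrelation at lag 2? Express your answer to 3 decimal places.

φ_{22} = (r_2 − r_1²) / (1 − r_1²)
r_1² = (0.799)² = 0.638401
Numerator = 0.553 − 0.6384 = -0.0854; denominator = 1 − 0.6384 = 0.3616
φ_{22} = -0.0854 / 0.3616 = -0.236

-0.236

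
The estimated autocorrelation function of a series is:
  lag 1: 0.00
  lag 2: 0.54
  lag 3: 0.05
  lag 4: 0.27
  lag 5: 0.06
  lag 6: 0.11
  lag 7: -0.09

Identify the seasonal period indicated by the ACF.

2

The largest autocorrelation is r_2 = 0.54, with a weaker echo at lag 4 (0.27); the remaining lags stay at or below 0.11.
The dominant spike at lag 2 indicates a seasonal period of 2.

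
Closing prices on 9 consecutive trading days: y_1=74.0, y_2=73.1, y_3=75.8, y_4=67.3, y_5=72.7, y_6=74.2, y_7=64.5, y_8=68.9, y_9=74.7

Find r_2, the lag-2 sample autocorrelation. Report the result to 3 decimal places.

-0.331

Mean ȳ = (74.0 + 73.1 + 75.8 + 67.3 + 72.7 + 74.2 + 64.5 + 68.9 + 74.7)/9 = 71.6889
Numerator Σ_{t=1}^{7}(y_t−ȳ)(y_{t+2}−ȳ) = -39.4747
Denominator Σ(y_t−ȳ)² = 119.3489
r_2 = -39.4747 / 119.3489 = -0.331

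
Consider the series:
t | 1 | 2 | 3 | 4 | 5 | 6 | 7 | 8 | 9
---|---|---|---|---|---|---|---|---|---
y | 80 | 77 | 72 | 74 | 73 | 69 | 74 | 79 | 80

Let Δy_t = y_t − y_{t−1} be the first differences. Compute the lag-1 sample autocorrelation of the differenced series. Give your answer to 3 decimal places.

0.160

First differences Δy: -3, -5, 2, -1, -4, 5, 5, 1
Mean of differences = 0.0000
Numerator Σ(Δy_t−Δȳ)(Δy_{t+1}−Δȳ) = 17.0000
Denominator Σ(Δy_t−Δȳ)² = 106.0000
r_1(Δy) = 17.0000 / 106.0000 = 0.160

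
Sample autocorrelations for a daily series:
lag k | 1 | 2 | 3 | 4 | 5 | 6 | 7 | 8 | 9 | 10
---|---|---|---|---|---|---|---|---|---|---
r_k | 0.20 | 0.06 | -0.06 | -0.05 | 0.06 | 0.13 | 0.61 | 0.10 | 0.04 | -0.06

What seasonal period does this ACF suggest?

The largest autocorrelation is r_7 = 0.61; the remaining lags stay at or below 0.20. The elevated value at lag 1 (0.20), dropping to 0.06 at lag 2, reflects decaying short-term dependence rather than seasonality.
The dominant spike at lag 7 indicates a seasonal period of 7.

7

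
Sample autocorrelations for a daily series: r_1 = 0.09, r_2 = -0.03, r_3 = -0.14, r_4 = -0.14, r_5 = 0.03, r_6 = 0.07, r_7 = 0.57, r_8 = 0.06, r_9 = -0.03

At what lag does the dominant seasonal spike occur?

The largest autocorrelation is r_7 = 0.57; the remaining lags stay at or below 0.09.
The dominant spike at lag 7 indicates a seasonal period of 7.

7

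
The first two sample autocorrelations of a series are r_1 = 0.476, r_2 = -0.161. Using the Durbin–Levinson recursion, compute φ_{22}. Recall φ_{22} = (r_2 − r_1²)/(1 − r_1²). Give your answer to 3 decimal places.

φ_{22} = (r_2 − r_1²) / (1 − r_1²)
r_1² = (0.476)² = 0.226576
Numerator = -0.161 − 0.2266 = -0.3876; denominator = 1 − 0.2266 = 0.7734
φ_{22} = -0.3876 / 0.7734 = -0.501

-0.501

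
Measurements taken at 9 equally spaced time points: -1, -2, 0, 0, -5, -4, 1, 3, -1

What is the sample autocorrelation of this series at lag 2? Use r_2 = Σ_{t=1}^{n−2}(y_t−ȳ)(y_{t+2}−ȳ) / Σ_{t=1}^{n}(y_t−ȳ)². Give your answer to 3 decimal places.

-0.583

Mean ȳ = (-1 − 2 + 0 + 0 − 5 − 4 + 1 + 3 − 1)/9 = -1.0000
Σ(y_t−ȳ)(y_{t+2}−ȳ) = (0.0000) + (-1.0000) + (-4.0000) + (-3.0000) + (-8.0000) + (-12.0000) + (0.0000) = -28.0000
Denominator Σ(y_t−ȳ)² = 48.0000
r_2 = -28.0000 / 48.0000 = -0.583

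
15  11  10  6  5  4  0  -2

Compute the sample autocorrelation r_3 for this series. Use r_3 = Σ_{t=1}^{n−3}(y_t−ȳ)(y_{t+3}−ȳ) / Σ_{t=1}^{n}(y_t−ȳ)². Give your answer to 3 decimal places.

-0.022

Mean ȳ = (15 + 11 + 10 + 6 + 5 + 4 + 0 − 2)/8 = 6.1250
Numerator Σ_{t=1}^{5}(y_t−ȳ)(y_{t+3}−ȳ) = -4.9219
Denominator Σ(y_t−ȳ)² = 226.8750
r_3 = -4.9219 / 226.8750 = -0.022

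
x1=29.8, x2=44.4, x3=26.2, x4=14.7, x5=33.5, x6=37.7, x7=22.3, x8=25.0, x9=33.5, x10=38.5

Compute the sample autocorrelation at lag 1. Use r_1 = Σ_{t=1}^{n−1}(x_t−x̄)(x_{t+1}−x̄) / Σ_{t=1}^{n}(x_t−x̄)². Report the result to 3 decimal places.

Mean x̄ = (29.8 + 44.4 + 26.2 + 14.7 + 33.5 + 37.7 + 22.3 + 25.0 + 33.5 + 38.5)/10 = 30.5600
Numerator Σ_{t=1}^{9}(x_t−x̄)(x_{t+1}−x̄) = -33.4016
Denominator Σ(x_t−x̄)² = 693.1240
r_1 = -33.4016 / 693.1240 = -0.048

-0.048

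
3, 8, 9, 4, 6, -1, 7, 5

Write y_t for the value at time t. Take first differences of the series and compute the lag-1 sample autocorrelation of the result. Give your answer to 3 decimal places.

First differences Δy: 5, 1, -5, 2, -7, 8, -2
Mean of differences = 0.2857
Numerator Σ(Δy_t−Δȳ)(Δy_{t+1}−Δȳ) = -95.7959
Denominator Σ(Δy_t−Δȳ)² = 171.4286
r_1(Δy) = -95.7959 / 171.4286 = -0.559

-0.559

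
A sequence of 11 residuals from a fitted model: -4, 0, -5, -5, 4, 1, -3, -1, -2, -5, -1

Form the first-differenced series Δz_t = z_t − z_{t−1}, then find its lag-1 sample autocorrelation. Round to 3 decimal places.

First differences Δz: 4, -5, 0, 9, -3, -4, 2, -1, -3, 4
Mean of differences = 0.3000
Numerator Σ(Δz_t−Δz̄)(Δz_{t+1}−Δz̄) = -52.5900
Denominator Σ(Δz_t−Δz̄)² = 176.1000
r_1(Δz) = -52.5900 / 176.1000 = -0.299

-0.299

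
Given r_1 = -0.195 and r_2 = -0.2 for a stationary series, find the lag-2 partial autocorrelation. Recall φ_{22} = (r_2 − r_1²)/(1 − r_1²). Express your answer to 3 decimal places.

φ_{22} = (r_2 − r_1²) / (1 − r_1²)
r_1² = (-0.195)² = 0.038025
Numerator = -0.2 − 0.0380 = -0.2380; denominator = 1 − 0.0380 = 0.9620
φ_{22} = -0.2380 / 0.9620 = -0.247

-0.247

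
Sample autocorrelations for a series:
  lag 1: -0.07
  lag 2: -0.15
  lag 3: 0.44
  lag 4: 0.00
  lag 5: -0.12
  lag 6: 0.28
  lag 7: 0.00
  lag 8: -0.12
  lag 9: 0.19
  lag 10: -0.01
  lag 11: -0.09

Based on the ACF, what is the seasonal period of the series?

The largest autocorrelation is r_3 = 0.44, with weaker echoes at lags 6 (0.28) and 9 (0.19); the remaining lags stay at or below 0.00.
The dominant spike at lag 3 indicates a seasonal period of 3.

3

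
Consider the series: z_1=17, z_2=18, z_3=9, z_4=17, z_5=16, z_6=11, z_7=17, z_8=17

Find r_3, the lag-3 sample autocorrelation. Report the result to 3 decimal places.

0.465

Mean z̄ = (17 + 18 + 9 + 17 + 16 + 11 + 17 + 17)/8 = 15.2500
Numerator Σ_{t=1}^{5}(z_t−z̄)(z_{t+3}−z̄) = 36.0625
Denominator Σ(z_t−z̄)² = 77.5000
r_3 = 36.0625 / 77.5000 = 0.465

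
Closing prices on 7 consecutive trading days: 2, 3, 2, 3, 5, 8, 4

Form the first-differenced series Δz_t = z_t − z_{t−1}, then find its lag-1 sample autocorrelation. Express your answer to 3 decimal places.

-0.248

First differences Δz: 1, -1, 1, 2, 3, -4
Mean of differences = 0.3333
Numerator Σ(Δz_t−Δz̄)(Δz_{t+1}−Δz̄) = -7.7778
Denominator Σ(Δz_t−Δz̄)² = 31.3333
r_1(Δz) = -7.7778 / 31.3333 = -0.248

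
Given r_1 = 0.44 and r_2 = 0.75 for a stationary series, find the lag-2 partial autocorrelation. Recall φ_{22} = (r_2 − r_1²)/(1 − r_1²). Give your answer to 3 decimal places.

φ_{22} = (r_2 − r_1²) / (1 − r_1²)
r_1² = (0.44)² = 0.1936
Numerator = 0.75 − 0.1936 = 0.5564; denominator = 1 − 0.1936 = 0.8064
φ_{22} = 0.5564 / 0.8064 = 0.690

0.690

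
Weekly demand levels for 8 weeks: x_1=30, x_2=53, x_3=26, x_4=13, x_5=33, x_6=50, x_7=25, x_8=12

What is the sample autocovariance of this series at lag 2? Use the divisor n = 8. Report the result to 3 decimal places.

Mean x̄ = (30 + 53 + 26 + 13 + 33 + 50 + 25 + 12)/8 = 30.2500
Deviations: -0.2500, 22.7500, -4.2500, -17.2500, 2.7500, 19.7500, -5.2500, -18.2500
Σ_{t=1}^{6}(x_t−x̄)(x_{t+2}−x̄) = -1118.6250
γ_2 = -1118.6250 / 8 = -139.828

-139.828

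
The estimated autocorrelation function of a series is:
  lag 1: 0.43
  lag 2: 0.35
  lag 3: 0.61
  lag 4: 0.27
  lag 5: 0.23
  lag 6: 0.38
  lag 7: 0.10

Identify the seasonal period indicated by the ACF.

3

The largest autocorrelation is r_3 = 0.61; the remaining lags stay at or below 0.43. The elevated value at lag 1 (0.43), dropping to 0.35 at lag 2, reflects decaying short-term dependence rather than seasonality.
The dominant spike at lag 3 indicates a seasonal period of 3.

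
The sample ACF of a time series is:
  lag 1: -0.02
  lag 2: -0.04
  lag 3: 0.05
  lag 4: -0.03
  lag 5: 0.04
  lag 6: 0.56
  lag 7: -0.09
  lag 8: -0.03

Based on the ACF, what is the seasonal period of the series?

The largest autocorrelation is r_6 = 0.56; the remaining lags stay at or below 0.05.
The dominant spike at lag 6 indicates a seasonal period of 6.

6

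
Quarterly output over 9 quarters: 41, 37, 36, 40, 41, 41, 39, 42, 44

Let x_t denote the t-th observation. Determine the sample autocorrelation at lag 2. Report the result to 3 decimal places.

Mean x̄ = (41 + 37 + 36 + 40 + 41 + 41 + 39 + 42 + 44)/9 = 40.1111
Σ(x_t−x̄)(x_{t+2}−x̄) = (-3.6543) + (0.3457) + (-3.6543) + (-0.0988) + (-0.9877) + (1.6790) + (-4.3210) = -10.6914
Denominator Σ(x_t−x̄)² = 48.8889
r_2 = -10.6914 / 48.8889 = -0.219

-0.219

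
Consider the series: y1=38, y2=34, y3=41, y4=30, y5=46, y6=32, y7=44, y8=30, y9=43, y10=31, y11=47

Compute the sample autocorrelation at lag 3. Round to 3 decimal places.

Mean ȳ = (38 + 34 + 41 + 30 + 46 + 32 + 44 + 30 + 43 + 31 + 47)/11 = 37.8182
Numerator Σ_{t=1}^{8}(y_t−ȳ)(y_{t+3}−ȳ) = -307.5537
Denominator Σ(y_t−ȳ)² = 443.6364
r_3 = -307.5537 / 443.6364 = -0.693

-0.693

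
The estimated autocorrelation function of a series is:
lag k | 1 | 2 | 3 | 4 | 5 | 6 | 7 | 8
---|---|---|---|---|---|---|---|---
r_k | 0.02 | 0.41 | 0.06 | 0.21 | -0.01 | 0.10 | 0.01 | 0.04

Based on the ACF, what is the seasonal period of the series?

2

The largest autocorrelation is r_2 = 0.41, with a weaker echo at lag 4 (0.21); the remaining lags stay at or below 0.10.
The dominant spike at lag 2 indicates a seasonal period of 2.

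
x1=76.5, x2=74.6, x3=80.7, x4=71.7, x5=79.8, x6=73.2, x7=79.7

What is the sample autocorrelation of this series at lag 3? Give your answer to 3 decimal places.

Mean x̄ = (76.5 + 74.6 + 80.7 + 71.7 + 79.8 + 73.2 + 79.7)/7 = 76.6000
Deviations from mean: -0.1000, -2.0000, 4.1000, -4.9000, 3.2000, -3.4000, 3.1000
Σ(x_t−x̄)(x_{t+3}−x̄) = (0.4900) + (-6.4000) + (-13.9400) + (-15.1900) = -35.0400
Denominator Σ(x_t−x̄)² = 76.2400
r_3 = -35.0400 / 76.2400 = -0.460

-0.460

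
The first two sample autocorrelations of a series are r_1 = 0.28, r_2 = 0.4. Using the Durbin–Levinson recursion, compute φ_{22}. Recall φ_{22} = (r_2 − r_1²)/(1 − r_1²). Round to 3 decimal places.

0.349

φ_{22} = (r_2 − r_1²) / (1 − r_1²)
r_1² = (0.28)² = 0.0784
Numerator = 0.4 − 0.0784 = 0.3216; denominator = 1 − 0.0784 = 0.9216
φ_{22} = 0.3216 / 0.9216 = 0.349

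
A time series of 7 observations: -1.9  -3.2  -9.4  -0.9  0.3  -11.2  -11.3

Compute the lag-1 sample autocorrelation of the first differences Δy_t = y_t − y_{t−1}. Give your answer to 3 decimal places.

-0.268

First differences Δy: -1.3, -6.2, 8.5, 1.2, -11.5, -0.1
Mean of differences = -1.5667
Numerator Σ(Δy_t−Δȳ)(Δy_{t+1}−Δȳ) = -62.0778
Denominator Σ(Δy_t−Δȳ)² = 231.3533
r_1(Δy) = -62.0778 / 231.3533 = -0.268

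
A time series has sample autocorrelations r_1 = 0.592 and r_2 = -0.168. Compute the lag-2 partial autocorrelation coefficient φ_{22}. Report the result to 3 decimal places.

φ_{22} = (r_2 − r_1²) / (1 − r_1²)
r_1² = (0.592)² = 0.350464
Numerator = -0.168 − 0.3505 = -0.5185; denominator = 1 − 0.3505 = 0.6495
φ_{22} = -0.5185 / 0.6495 = -0.798

-0.798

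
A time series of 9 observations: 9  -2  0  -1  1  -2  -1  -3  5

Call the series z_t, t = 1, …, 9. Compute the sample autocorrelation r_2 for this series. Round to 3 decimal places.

0.042

Mean z̄ = (9 − 2 + 0 − 1 + 1 − 2 − 1 − 3 + 5)/9 = 0.6667
Σ(z_t−z̄)(z_{t+2}−z̄) = (-5.5556) + (4.4444) + (-0.2222) + (4.4444) + (-0.5556) + (9.7778) + (-7.2222) = 5.1111
Denominator Σ(z_t−z̄)² = 122.0000
r_2 = 5.1111 / 122.0000 = 0.042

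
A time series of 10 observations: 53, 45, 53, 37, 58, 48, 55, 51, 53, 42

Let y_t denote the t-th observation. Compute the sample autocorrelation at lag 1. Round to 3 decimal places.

-0.572

Mean ȳ = (53 + 45 + 53 + 37 + 58 + 48 + 55 + 51 + 53 + 42)/10 = 49.5000
Numerator Σ_{t=1}^{9}(y_t−ȳ)(y_{t+1}−ȳ) = -215.2500
Denominator Σ(y_t−ȳ)² = 376.5000
r_1 = -215.2500 / 376.5000 = -0.572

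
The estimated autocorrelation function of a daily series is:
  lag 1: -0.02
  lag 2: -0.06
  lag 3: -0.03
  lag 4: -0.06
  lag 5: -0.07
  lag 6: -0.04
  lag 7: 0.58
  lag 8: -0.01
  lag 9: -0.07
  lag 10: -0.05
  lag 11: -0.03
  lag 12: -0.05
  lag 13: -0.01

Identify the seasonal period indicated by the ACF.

7

The largest autocorrelation is r_7 = 0.58; the remaining lags stay at or below -0.01.
The dominant spike at lag 7 indicates a seasonal period of 7.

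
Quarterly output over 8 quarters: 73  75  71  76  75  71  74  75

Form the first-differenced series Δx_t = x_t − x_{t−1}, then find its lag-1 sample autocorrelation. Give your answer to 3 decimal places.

-0.529

First differences Δx: 2, -4, 5, -1, -4, 3, 1
Mean of differences = 0.2857
Numerator Σ(Δx_t−Δx̄)(Δx_{t+1}−Δx̄) = -37.7959
Denominator Σ(Δx_t−Δx̄)² = 71.4286
r_1(Δx) = -37.7959 / 71.4286 = -0.529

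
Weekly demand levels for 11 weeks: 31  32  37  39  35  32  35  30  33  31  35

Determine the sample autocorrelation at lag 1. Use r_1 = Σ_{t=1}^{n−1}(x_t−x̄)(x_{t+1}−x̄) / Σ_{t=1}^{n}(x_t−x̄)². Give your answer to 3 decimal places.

0.193

Mean x̄ = (31 + 32 + 37 + 39 + 35 + 32 + 35 + 30 + 33 + 31 + 35)/11 = 33.6364
Numerator Σ_{t=1}^{10}(x_t−x̄)(x_{t+1}−x̄) = 15.1405
Denominator Σ(x_t−x̄)² = 78.5455
r_1 = 15.1405 / 78.5455 = 0.193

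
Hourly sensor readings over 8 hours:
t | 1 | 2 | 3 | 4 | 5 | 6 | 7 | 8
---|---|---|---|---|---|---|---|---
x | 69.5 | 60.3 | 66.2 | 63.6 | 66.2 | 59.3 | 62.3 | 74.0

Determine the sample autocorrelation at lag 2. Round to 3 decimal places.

Mean x̄ = (69.5 + 60.3 + 66.2 + 63.6 + 66.2 + 59.3 + 62.3 + 74.0)/8 = 65.1750
Numerator Σ_{t=1}^{6}(x_t−x̄)(x_{t+2}−x̄) = -32.3788
Denominator Σ(x_t−x̄)² = 167.7150
r_2 = -32.3788 / 167.7150 = -0.193

-0.193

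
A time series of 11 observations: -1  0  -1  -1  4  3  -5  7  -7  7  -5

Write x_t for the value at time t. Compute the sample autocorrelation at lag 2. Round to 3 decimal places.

0.507

Mean x̄ = (-1 + 0 − 1 − 1 + 4 + 3 − 5 + 7 − 7 + 7 − 5)/11 = 0.0909
Numerator Σ_{t=1}^{9}(x_t−x̄)(x_{t+2}−x̄) = 113.9835
Denominator Σ(x_t−x̄)² = 224.9091
r_2 = 113.9835 / 224.9091 = 0.507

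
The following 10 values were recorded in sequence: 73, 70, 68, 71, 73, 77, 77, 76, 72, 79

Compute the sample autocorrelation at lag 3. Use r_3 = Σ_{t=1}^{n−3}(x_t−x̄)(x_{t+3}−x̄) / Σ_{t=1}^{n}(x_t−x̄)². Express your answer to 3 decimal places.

Mean x̄ = (73 + 70 + 68 + 71 + 73 + 77 + 77 + 76 + 72 + 79)/10 = 73.6000
Numerator Σ_{t=1}^{7}(x_t−x̄)(x_{t+3}−x̄) = -12.6800
Denominator Σ(x_t−x̄)² = 112.4000
r_3 = -12.6800 / 112.4000 = -0.113

-0.113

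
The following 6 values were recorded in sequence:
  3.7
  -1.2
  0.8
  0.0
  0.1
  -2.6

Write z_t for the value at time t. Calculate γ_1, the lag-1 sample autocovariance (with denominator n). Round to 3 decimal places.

Mean z̄ = (3.7 − 1.2 + 0.8 + 0.0 + 0.1 − 2.6)/6 = 0.1333
Deviations: 3.5667, -1.3333, 0.6667, -0.1333, -0.0333, -2.7333
Σ_{t=1}^{5}(z_t−z̄)(z_{t+1}−z̄) = -5.6378
γ_1 = -5.6378 / 6 = -0.940

-0.940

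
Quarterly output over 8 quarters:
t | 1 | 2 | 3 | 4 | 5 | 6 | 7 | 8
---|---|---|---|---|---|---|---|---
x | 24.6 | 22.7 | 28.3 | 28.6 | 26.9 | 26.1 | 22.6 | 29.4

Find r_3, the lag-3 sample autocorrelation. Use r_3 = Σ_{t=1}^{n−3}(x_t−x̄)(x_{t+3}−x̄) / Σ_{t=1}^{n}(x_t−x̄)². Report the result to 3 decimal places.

Mean x̄ = (24.6 + 22.7 + 28.3 + 28.6 + 26.9 + 26.1 + 22.6 + 29.4)/8 = 26.1500
Deviations from mean: -1.5500, -3.4500, 2.1500, 2.4500, 0.7500, -0.0500, -3.5500, 3.2500
Numerator Σ_{t=1}^{5}(x_t−x̄)(x_{t+3}−x̄) = -12.7525
Denominator Σ(x_t−x̄)² = 48.6600
r_3 = -12.7525 / 48.6600 = -0.262

-0.262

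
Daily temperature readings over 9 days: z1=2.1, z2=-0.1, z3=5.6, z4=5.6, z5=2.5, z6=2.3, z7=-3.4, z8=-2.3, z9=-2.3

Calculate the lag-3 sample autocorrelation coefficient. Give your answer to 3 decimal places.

Mean z̄ = (2.1 − 0.1 + 5.6 + 5.6 + 2.5 + 2.3 − 3.4 − 2.3 − 2.3)/9 = 1.1111
Σ(z_t−z̄)(z_{t+3}−z̄) = (4.4390) + (-1.6821) + (5.3368) + (-20.2499) + (-4.7377) + (-4.0554) = -20.9493
Denominator Σ(z_t−z̄)² = 89.7089
r_3 = -20.9493 / 89.7089 = -0.234

-0.234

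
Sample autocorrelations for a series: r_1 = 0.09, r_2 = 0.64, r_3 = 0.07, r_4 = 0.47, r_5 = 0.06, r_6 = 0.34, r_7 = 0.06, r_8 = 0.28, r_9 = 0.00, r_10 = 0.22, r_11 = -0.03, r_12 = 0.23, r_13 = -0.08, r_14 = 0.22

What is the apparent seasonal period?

The largest autocorrelation is r_2 = 0.64, with weaker echoes at lags 4 (0.47), 6 (0.34), 8 (0.28), 10 (0.22), 12 (0.23) and 14 (0.22); the remaining lags stay at or below 0.09.
The dominant spike at lag 2 indicates a seasonal period of 2.

2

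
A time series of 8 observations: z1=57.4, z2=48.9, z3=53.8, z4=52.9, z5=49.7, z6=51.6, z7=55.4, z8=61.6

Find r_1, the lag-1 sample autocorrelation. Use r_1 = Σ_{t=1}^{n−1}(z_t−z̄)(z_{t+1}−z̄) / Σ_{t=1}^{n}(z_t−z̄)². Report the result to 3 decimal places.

Mean z̄ = (57.4 + 48.9 + 53.8 + 52.9 + 49.7 + 51.6 + 55.4 + 61.6)/8 = 53.9125
Σ(z_t−z̄)(z_{t+1}−z̄) = (-17.4811) + (0.5639) + (0.1139) + (4.2652) + (9.7414) + (-3.4398) + (11.4352) = 5.1986
Denominator Σ(z_t−z̄)² = 122.7288
r_1 = 5.1986 / 122.7288 = 0.042

0.042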